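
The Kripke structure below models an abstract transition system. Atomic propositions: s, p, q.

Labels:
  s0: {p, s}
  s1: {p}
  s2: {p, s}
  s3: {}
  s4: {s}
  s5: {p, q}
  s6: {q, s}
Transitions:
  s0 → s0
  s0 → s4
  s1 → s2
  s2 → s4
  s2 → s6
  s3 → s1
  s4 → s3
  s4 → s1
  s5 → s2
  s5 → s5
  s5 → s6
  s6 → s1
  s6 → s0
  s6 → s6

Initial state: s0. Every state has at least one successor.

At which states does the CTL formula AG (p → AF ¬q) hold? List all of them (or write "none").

{s0, s1, s2, s3, s4, s6}

States satisfying p → AF ¬q: {s0, s1, s2, s3, s4, s6}.
States satisfying AG (p → AF ¬q): {s0, s1, s2, s3, s4, s6}.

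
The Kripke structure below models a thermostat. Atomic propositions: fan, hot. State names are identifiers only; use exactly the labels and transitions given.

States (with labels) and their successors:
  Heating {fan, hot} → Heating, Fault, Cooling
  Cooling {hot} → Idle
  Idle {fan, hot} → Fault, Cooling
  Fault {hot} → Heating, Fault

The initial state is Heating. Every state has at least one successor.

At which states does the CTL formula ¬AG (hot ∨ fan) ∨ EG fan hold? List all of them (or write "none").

{Heating}

States satisfying hot ∨ fan: {Heating, Cooling, Idle, Fault}.
States satisfying AG (hot ∨ fan): {Heating, Cooling, Idle, Fault}.
States satisfying ¬AG (hot ∨ fan): ∅.
States satisfying fan: {Heating, Idle}.
States satisfying EG fan: {Heating}.
States satisfying ¬AG (hot ∨ fan) ∨ EG fan: {Heating}.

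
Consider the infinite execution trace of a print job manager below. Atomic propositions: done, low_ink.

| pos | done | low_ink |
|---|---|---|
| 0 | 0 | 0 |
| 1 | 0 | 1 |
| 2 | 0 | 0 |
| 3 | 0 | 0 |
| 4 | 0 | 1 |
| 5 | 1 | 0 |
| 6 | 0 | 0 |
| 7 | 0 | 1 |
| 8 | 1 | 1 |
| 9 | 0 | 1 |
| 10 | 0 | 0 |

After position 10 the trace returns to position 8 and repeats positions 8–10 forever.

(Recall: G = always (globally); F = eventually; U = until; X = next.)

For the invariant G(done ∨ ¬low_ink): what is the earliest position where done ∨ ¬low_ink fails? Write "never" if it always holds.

Check done ∨ ¬low_ink at each position in order: 0 ✓.
At position 1 the labels are {low_ink}, so done ∨ ¬low_ink is false there. This is the first violation.

1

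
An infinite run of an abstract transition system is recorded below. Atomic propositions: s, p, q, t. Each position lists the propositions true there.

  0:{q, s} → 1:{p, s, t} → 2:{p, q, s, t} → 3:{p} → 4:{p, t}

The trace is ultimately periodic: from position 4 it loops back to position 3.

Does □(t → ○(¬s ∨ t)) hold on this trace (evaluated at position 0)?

t → ○(¬s ∨ t) holds at every position 0..4, and those are all positions ever visited, so □(t → ○(¬s ∨ t)) holds.
Positions where t holds: 1, 2, 4.
Check ○(¬s ∨ t) at each: 1→ok, 2→ok, 4→ok.

Yes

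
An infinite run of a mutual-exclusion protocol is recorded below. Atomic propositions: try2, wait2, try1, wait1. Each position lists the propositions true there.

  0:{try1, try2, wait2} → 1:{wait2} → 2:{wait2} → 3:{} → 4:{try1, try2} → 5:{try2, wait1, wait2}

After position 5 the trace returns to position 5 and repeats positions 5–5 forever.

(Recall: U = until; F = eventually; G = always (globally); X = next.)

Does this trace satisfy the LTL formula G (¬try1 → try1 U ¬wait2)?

Violated

¬try1 → try1 U ¬wait2 must hold at every position from 0 onward. It fails at position 1, so G (¬try1 → try1 U ¬wait2) is false.
Positions where ¬try1 holds: 1, 2, 3, 5.
Check try1 U ¬wait2 at each: 1→fails, 2→fails, 3→ok, 5→fails.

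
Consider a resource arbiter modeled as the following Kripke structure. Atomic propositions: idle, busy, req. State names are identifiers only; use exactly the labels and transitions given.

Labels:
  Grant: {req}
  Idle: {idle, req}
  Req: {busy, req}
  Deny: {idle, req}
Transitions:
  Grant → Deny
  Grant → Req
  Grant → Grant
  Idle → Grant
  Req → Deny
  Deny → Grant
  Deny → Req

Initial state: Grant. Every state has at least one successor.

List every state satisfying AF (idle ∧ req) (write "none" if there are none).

States satisfying idle ∧ req: {Idle, Deny}.
States satisfying AF (idle ∧ req): {Idle, Req, Deny}.

{Idle, Req, Deny}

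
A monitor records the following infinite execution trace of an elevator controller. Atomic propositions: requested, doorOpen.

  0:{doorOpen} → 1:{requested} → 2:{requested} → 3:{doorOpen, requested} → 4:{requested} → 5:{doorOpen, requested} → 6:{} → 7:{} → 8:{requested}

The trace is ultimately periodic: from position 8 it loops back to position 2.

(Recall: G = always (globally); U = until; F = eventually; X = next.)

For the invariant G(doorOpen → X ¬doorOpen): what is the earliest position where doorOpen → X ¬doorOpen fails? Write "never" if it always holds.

doorOpen → X ¬doorOpen holds at every position 0..8, and those are all the positions the trace ever visits, so the invariant G(doorOpen → X ¬doorOpen) is never violated.

never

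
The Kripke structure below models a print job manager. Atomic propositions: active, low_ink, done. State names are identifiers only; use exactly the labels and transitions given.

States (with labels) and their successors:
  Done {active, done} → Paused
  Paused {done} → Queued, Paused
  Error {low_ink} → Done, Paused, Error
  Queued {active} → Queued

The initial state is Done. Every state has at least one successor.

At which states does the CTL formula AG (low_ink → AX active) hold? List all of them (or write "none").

States satisfying low_ink → AX active: {Done, Paused, Queued}.
States satisfying AG (low_ink → AX active): {Done, Paused, Queued}.

{Done, Paused, Queued}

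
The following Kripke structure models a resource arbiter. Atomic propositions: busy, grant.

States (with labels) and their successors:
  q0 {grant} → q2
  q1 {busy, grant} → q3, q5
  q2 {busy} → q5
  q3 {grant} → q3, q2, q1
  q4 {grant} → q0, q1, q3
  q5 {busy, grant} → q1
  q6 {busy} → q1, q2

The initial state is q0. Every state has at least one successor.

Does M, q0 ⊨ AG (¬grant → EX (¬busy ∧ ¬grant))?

Does not hold

States satisfying ¬grant → EX (¬busy ∧ ¬grant): {q0, q1, q3, q4, q5}.
States satisfying AG (¬grant → EX (¬busy ∧ ¬grant)): ∅.
q2 is reachable from q0 and violates ¬grant → EX (¬busy ∧ ¬grant), so AG fails at q0.
q0 ∉ Sat(AG (¬grant → EX (¬busy ∧ ¬grant))).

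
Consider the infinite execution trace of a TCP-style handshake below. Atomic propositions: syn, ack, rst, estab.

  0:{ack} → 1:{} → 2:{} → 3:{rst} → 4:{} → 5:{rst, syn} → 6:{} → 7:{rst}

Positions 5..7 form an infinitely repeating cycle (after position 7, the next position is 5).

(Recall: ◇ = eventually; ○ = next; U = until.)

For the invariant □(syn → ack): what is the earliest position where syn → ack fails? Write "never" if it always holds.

5

Check syn → ack at each position in order: 0 ✓, 1 ✓, 2 ✓, 3 ✓, 4 ✓.
At position 5 the labels are {rst, syn}, so syn → ack is false there. This is the first violation.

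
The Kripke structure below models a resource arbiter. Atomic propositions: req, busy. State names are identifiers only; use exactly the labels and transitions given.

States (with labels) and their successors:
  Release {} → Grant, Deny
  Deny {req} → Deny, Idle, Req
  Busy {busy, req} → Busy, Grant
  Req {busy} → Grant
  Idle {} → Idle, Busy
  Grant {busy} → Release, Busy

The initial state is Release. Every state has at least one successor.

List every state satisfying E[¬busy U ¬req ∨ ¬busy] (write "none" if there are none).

{Release, Deny, Req, Idle, Grant}

States satisfying ¬busy: {Release, Deny, Idle}.
States satisfying ¬req ∨ ¬busy: {Release, Deny, Req, Idle, Grant}.
States satisfying E[¬busy U ¬req ∨ ¬busy]: {Release, Deny, Req, Idle, Grant}.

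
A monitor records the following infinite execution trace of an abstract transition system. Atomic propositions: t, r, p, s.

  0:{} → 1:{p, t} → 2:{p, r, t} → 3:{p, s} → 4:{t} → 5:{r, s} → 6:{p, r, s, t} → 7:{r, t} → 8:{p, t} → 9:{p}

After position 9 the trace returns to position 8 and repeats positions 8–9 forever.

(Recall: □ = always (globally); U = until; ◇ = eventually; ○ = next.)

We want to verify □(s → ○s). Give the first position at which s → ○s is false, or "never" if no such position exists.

3

Check s → ○s at each position in order: 0 ✓, 1 ✓, 2 ✓.
At position 3 the labels are {p, s} and the next position 4 has {t}, so s → ○s is false there. This is the first violation.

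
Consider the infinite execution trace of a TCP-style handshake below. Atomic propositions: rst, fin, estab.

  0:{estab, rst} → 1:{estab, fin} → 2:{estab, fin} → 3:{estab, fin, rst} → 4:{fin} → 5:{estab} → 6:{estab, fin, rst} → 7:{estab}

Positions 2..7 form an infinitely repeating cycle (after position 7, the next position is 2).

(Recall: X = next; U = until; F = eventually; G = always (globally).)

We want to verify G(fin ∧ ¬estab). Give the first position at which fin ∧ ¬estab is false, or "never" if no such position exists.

0

At position 0 the labels are {estab, rst}, so fin ∧ ¬estab is false there. This is the first violation.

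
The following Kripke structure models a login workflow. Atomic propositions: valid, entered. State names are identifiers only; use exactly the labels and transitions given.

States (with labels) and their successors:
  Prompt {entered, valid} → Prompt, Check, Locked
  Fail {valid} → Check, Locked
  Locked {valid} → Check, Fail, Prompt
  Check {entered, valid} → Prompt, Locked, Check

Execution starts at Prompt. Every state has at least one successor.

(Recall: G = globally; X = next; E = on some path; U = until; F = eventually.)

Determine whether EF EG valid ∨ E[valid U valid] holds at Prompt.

States satisfying EG valid: {Prompt, Fail, Locked, Check}.
States satisfying EF EG valid: {Prompt, Fail, Locked, Check}.
States satisfying valid: {Prompt, Fail, Locked, Check}.
States satisfying E[valid U valid]: {Prompt, Fail, Locked, Check}.
States satisfying EF EG valid ∨ E[valid U valid]: {Prompt, Fail, Locked, Check}.
Prompt ∈ Sat(EF EG valid ∨ E[valid U valid]).

Satisfied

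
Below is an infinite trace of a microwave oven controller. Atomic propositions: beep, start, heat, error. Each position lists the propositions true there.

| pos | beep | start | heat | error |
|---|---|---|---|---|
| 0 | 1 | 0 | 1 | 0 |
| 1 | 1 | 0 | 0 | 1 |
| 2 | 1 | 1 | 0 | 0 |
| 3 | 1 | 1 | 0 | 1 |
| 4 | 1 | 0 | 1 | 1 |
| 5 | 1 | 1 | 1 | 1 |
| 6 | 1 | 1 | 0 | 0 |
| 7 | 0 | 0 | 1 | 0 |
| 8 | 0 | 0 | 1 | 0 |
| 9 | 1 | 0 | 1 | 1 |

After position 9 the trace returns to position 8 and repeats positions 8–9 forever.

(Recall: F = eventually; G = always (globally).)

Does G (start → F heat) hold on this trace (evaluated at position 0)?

Satisfied

start → F heat holds at every position 0..9, and those are all positions ever visited, so G (start → F heat) holds.
Positions where start holds: 2, 3, 5, 6.
Check F heat at each: 2→ok, 3→ok, 5→ok, 6→ok.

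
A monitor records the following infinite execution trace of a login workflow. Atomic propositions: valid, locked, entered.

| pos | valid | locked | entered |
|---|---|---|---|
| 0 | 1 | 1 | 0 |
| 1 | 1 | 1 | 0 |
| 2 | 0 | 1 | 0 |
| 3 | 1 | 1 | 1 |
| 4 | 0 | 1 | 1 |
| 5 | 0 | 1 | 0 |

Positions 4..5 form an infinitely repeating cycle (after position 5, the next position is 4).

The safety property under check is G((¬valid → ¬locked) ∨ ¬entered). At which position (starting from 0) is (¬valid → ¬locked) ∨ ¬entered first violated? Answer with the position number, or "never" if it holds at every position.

4

Check (¬valid → ¬locked) ∨ ¬entered at each position in order: 0 ✓, 1 ✓, 2 ✓, 3 ✓.
At position 4 the labels are {entered, locked}, so (¬valid → ¬locked) ∨ ¬entered is false there. This is the first violation.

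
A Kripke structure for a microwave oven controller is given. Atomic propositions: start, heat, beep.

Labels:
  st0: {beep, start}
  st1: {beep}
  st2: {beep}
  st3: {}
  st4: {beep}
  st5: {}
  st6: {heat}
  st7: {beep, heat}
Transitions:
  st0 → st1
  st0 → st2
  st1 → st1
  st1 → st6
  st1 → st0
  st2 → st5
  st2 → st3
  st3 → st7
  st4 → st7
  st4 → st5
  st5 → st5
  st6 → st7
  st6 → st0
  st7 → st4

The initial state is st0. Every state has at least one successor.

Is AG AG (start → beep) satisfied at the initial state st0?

States satisfying AG (start → beep): {st0, st1, st2, st3, st4, st5, st6, st7}.
States satisfying AG AG (start → beep): {st0, st1, st2, st3, st4, st5, st6, st7}.
Every state reachable from st0 satisfies AG (start → beep).
st0 ∈ Sat(AG AG (start → beep)).

Satisfied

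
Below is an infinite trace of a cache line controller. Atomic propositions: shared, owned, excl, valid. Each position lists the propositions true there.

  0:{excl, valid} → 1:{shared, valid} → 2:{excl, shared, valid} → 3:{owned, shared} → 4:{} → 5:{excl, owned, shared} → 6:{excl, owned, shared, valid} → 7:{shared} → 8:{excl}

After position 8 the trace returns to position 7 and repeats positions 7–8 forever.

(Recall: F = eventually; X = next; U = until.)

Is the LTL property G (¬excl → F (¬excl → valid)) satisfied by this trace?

¬excl → F (¬excl → valid) holds at every position 0..8, and those are all positions ever visited, so G (¬excl → F (¬excl → valid)) holds.
Positions where ¬excl holds: 1, 3, 4, 7.
Check F (¬excl → valid) at each: 1→ok, 3→ok, 4→ok, 7→ok.

Holds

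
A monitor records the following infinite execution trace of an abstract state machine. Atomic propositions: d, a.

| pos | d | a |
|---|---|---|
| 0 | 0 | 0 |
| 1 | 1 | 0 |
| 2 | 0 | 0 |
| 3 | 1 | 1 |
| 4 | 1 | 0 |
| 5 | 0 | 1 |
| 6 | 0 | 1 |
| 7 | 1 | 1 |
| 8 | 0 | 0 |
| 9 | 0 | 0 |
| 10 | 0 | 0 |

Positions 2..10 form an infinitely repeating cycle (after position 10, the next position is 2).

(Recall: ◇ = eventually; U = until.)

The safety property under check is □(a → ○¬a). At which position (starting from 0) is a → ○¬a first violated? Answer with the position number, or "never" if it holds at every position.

Check a → ○¬a at each position in order: 0 ✓, 1 ✓, 2 ✓, 3 ✓, 4 ✓.
At position 5 the labels are {a} and the next position 6 has {a}, so a → ○¬a is false there. This is the first violation.

5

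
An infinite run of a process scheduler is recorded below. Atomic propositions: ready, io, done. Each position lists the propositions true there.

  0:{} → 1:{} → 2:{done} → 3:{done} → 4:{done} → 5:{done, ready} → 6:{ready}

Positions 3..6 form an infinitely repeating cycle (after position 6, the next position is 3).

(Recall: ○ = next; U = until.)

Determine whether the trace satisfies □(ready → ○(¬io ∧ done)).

No

ready → ○(¬io ∧ done) must hold at every position from 0 onward. It fails at position 5, so □(ready → ○(¬io ∧ done)) is false.
Positions where ready holds: 5, 6.
Check ○(¬io ∧ done) at each: 5→fails, 6→ok.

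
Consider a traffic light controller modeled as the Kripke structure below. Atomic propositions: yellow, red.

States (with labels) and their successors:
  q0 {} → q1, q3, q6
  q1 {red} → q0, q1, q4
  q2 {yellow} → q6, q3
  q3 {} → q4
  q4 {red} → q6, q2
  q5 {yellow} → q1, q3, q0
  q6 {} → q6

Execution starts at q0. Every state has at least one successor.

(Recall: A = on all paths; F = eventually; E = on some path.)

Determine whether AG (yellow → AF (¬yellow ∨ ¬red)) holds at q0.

Holds

States satisfying yellow → AF (¬yellow ∨ ¬red): {q0, q1, q2, q3, q4, q5, q6}.
States satisfying AG (yellow → AF (¬yellow ∨ ¬red)): {q0, q1, q2, q3, q4, q5, q6}.
Every state reachable from q0 satisfies yellow → AF (¬yellow ∨ ¬red).
q0 ∈ Sat(AG (yellow → AF (¬yellow ∨ ¬red))).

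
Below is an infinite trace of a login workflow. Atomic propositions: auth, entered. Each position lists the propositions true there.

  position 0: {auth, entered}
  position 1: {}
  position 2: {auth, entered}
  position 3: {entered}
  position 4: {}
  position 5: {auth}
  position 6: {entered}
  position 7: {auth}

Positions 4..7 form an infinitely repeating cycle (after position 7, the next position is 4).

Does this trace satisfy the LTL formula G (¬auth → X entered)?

Does not hold

¬auth → X entered must hold at every position from 0 onward. It fails at position 3, so G (¬auth → X entered) is false.
Positions where ¬auth holds: 1, 3, 4, 6.
Check X entered at each: 1→ok, 3→fails, 4→fails, 6→fails.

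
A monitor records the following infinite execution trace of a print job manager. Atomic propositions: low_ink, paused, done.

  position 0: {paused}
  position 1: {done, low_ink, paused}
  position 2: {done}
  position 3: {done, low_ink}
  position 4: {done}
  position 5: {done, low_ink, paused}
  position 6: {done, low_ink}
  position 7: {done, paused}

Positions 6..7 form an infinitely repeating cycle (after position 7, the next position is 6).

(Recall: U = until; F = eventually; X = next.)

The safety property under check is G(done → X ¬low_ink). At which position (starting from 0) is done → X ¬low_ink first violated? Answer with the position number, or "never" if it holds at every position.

Check done → X ¬low_ink at each position in order: 0 ✓, 1 ✓.
At position 2 the labels are {done} and the next position 3 has {done, low_ink}, so done → X ¬low_ink is false there. This is the first violation.

2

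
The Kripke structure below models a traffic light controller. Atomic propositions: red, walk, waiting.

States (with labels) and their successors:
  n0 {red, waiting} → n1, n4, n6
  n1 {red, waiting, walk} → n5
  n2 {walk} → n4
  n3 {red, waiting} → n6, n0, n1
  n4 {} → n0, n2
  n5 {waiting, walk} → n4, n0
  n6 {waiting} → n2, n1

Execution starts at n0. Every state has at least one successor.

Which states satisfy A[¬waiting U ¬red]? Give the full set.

{n2, n4, n5, n6}

States satisfying ¬waiting: {n2, n4}.
States satisfying ¬red: {n2, n4, n5, n6}.
States satisfying A[¬waiting U ¬red]: {n2, n4, n5, n6}.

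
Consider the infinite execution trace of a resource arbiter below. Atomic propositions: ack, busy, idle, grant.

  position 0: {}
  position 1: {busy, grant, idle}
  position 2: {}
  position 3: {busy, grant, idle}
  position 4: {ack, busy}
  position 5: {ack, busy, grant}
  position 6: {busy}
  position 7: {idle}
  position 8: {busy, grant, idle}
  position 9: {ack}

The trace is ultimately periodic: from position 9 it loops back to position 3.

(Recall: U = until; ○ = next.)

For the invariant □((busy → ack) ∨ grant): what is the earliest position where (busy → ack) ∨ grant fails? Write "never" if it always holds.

Check (busy → ack) ∨ grant at each position in order: 0 ✓, 1 ✓, 2 ✓, 3 ✓, 4 ✓, 5 ✓.
At position 6 the labels are {busy}, so (busy → ack) ∨ grant is false there. This is the first violation.

6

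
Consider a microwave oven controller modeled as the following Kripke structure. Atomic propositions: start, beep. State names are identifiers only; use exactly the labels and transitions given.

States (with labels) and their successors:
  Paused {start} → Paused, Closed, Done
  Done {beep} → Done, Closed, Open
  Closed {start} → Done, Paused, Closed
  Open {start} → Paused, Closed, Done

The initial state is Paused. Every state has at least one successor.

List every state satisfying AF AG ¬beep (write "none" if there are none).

States satisfying AG ¬beep: ∅.
States satisfying AF AG ¬beep: ∅.

none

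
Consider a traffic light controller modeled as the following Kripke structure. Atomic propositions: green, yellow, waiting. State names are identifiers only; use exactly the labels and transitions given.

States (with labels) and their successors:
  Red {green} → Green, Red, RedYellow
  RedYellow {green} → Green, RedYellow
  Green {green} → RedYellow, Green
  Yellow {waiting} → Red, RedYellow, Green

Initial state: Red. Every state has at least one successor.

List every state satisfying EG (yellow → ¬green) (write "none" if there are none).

{Red, RedYellow, Green, Yellow}

States satisfying yellow → ¬green: {Red, RedYellow, Green, Yellow}.
States satisfying EG (yellow → ¬green): {Red, RedYellow, Green, Yellow}.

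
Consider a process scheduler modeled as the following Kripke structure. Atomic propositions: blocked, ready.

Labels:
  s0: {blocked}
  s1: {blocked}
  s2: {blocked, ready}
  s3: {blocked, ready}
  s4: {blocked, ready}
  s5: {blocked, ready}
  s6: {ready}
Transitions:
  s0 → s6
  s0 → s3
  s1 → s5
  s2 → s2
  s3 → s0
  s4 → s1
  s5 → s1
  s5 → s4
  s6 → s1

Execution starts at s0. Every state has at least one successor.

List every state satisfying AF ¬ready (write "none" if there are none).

{s0, s1, s3, s4, s5, s6}

States satisfying ¬ready: {s0, s1}.
States satisfying AF ¬ready: {s0, s1, s3, s4, s5, s6}.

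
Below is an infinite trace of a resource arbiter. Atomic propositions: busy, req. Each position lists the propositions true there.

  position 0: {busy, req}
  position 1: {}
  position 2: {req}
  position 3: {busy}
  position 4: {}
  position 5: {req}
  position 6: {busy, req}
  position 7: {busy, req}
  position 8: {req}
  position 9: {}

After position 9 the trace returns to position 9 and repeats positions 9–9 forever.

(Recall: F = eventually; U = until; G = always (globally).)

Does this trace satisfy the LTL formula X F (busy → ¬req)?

The position after 0 is 1; F (busy → ¬req) is true there.

Holds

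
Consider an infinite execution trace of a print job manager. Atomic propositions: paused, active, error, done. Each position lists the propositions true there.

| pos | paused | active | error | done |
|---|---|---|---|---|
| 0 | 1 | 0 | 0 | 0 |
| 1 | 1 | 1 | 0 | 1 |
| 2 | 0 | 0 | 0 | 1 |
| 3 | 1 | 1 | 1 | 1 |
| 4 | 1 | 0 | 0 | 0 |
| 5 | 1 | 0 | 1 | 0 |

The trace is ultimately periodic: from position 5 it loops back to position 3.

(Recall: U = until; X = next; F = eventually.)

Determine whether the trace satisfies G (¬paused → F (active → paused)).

Yes

¬paused → F (active → paused) holds at every position 0..5, and those are all positions ever visited, so G (¬paused → F (active → paused)) holds.
Positions where ¬paused holds: 2.
Check F (active → paused) at each: 2→ok.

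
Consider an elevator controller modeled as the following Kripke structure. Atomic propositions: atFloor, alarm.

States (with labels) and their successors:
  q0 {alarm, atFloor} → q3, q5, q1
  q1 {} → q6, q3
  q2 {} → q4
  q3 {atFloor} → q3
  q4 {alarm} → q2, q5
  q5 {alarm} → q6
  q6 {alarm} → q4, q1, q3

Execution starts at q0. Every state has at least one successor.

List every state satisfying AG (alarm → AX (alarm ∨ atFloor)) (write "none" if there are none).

States satisfying alarm → AX (alarm ∨ atFloor): {q1, q2, q3, q5}.
States satisfying AG (alarm → AX (alarm ∨ atFloor)): {q3}.

{q3}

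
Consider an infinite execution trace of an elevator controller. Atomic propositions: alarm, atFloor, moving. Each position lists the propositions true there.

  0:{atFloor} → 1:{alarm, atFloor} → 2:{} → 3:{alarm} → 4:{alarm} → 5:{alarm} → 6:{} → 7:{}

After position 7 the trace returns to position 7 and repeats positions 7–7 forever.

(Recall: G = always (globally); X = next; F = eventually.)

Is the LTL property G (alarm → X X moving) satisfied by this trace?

alarm → X X moving must hold at every position from 0 onward. It fails at position 1, so G (alarm → X X moving) is false.
Positions where alarm holds: 1, 3, 4, 5.
Check X X moving at each: 1→fails, 3→fails, 4→fails, 5→fails.

No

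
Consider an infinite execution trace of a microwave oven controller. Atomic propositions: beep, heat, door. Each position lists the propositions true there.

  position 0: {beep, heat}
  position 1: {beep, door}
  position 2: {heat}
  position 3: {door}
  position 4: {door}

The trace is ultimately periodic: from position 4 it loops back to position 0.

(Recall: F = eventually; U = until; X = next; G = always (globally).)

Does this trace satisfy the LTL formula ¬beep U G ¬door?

Walking from position 0: at position 0, G ¬door has not yet held and ¬beep fails, so ¬beep U G ¬door is false.

Does not hold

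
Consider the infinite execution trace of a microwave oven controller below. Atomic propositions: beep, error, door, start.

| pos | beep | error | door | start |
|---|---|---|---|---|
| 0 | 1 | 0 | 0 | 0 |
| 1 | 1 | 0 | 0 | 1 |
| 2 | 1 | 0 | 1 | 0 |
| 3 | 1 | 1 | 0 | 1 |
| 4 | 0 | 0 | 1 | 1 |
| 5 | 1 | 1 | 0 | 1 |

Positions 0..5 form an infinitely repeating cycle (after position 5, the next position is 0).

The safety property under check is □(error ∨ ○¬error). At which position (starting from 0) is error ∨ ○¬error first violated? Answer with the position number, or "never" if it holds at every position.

Check error ∨ ○¬error at each position in order: 0 ✓, 1 ✓.
At position 2 the labels are {beep, door} and the next position 3 has {beep, error, start}, so error ∨ ○¬error is false there. This is the first violation.

2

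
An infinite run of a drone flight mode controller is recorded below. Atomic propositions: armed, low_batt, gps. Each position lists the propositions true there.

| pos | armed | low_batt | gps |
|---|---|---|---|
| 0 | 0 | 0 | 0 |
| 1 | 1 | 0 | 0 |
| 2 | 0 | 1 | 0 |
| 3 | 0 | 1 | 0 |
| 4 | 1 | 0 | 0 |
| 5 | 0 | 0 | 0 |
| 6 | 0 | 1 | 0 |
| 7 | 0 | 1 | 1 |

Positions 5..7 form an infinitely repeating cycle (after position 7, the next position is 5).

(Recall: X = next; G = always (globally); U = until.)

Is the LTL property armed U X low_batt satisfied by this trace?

Walking from position 0: at position 0, X low_batt has not yet held and armed fails, so armed U X low_batt is false.

No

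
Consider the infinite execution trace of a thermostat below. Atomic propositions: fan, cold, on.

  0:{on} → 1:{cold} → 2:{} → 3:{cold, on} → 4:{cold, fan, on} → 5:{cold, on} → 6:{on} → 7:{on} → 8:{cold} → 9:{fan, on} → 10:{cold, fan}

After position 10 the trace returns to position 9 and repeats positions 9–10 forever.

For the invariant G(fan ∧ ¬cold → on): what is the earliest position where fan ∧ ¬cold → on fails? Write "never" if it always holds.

never

fan ∧ ¬cold → on holds at every position 0..10, and those are all the positions the trace ever visits, so the invariant G(fan ∧ ¬cold → on) is never violated.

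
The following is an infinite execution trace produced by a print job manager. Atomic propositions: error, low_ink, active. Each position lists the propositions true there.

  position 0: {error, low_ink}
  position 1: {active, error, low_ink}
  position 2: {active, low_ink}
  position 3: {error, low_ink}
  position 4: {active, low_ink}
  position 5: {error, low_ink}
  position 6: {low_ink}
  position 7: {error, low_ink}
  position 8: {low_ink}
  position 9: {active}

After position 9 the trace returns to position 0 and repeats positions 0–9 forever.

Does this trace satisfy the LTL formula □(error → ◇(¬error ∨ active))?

Yes

error → ◇(¬error ∨ active) holds at every position 0..9, and those are all positions ever visited, so □(error → ◇(¬error ∨ active)) holds.
Positions where error holds: 0, 1, 3, 5, 7.
Check ◇(¬error ∨ active) at each: 0→ok, 1→ok, 3→ok, 5→ok, 7→ok.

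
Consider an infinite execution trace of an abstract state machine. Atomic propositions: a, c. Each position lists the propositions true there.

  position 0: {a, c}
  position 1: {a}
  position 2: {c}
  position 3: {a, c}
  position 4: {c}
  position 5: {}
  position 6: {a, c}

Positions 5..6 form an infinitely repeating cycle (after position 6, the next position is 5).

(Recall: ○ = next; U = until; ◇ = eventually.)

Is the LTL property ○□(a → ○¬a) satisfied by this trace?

The position after 0 is 1; □(a → ○¬a) is true there.

Holds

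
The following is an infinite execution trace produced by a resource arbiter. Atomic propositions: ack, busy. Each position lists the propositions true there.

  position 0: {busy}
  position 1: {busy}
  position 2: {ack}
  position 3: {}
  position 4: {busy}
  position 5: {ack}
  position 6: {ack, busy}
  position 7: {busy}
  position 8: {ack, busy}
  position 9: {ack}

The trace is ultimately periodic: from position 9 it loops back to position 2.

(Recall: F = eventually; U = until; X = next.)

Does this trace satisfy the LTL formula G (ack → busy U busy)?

ack → busy U busy must hold at every position from 0 onward. It fails at position 2, so G (ack → busy U busy) is false.
Positions where ack holds: 2, 5, 6, 8, 9.
Check busy U busy at each: 2→fails, 5→fails, 6→ok, 8→ok, 9→fails.

Violated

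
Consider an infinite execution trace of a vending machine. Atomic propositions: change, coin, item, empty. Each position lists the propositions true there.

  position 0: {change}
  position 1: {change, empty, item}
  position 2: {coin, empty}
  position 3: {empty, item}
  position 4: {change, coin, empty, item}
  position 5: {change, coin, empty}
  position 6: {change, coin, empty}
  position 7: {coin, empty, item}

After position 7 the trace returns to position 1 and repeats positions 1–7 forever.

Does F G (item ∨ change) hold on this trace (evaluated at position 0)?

G (item ∨ change) is false at every position 0..7, so it never becomes true and F G (item ∨ change) fails.

Does not hold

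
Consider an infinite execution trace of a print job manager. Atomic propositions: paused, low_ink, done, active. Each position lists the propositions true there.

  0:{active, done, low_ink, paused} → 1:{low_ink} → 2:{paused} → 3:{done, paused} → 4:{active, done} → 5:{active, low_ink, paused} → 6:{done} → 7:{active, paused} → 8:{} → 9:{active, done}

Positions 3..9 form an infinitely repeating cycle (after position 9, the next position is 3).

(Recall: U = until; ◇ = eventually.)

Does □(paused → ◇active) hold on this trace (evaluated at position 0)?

Yes

paused → ◇active holds at every position 0..9, and those are all positions ever visited, so □(paused → ◇active) holds.
Positions where paused holds: 0, 2, 3, 5, 7.
Check ◇active at each: 0→ok, 2→ok, 3→ok, 5→ok, 7→ok.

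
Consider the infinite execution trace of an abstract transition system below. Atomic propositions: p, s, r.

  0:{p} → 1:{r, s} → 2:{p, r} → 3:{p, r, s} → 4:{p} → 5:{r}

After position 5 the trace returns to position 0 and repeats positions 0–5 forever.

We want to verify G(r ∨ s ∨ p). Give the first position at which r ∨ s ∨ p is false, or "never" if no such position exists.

r ∨ s ∨ p holds at every position 0..5, and those are all the positions the trace ever visits, so the invariant G(r ∨ s ∨ p) is never violated.

never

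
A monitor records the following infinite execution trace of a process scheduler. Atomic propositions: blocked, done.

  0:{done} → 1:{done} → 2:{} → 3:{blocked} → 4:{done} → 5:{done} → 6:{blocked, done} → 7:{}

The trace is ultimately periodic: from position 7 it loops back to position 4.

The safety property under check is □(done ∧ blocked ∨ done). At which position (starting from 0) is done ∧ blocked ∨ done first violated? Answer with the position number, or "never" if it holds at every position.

2

Check done ∧ blocked ∨ done at each position in order: 0 ✓, 1 ✓.
At position 2 the labels are {}, so done ∧ blocked ∨ done is false there. This is the first violation.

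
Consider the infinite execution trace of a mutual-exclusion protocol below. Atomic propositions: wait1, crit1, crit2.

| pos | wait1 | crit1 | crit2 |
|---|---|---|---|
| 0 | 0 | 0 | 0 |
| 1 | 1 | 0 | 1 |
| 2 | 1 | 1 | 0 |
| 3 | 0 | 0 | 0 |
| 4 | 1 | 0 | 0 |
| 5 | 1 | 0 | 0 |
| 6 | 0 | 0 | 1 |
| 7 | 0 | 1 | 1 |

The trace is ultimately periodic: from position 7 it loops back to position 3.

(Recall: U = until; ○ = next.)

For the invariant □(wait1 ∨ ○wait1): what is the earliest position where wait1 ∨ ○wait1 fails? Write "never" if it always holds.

6

Check wait1 ∨ ○wait1 at each position in order: 0 ✓, 1 ✓, 2 ✓, 3 ✓, 4 ✓, 5 ✓.
At position 6 the labels are {crit2} and the next position 7 has {crit1, crit2}, so wait1 ∨ ○wait1 is false there. This is the first violation.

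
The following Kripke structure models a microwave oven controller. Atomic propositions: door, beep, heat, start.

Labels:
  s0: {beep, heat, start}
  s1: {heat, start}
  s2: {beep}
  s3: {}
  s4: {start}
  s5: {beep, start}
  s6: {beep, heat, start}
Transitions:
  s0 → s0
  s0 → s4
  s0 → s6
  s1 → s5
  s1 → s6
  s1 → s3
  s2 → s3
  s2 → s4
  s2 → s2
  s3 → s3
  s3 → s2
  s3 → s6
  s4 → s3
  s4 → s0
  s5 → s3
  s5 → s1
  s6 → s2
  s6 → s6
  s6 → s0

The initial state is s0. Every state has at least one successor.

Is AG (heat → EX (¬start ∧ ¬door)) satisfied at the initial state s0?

Violated

States satisfying heat → EX (¬start ∧ ¬door): {s1, s2, s3, s4, s5, s6}.
States satisfying AG (heat → EX (¬start ∧ ¬door)): ∅.
s0 is reachable from s0 and violates heat → EX (¬start ∧ ¬door), so AG fails at s0.
s0 ∉ Sat(AG (heat → EX (¬start ∧ ¬door))).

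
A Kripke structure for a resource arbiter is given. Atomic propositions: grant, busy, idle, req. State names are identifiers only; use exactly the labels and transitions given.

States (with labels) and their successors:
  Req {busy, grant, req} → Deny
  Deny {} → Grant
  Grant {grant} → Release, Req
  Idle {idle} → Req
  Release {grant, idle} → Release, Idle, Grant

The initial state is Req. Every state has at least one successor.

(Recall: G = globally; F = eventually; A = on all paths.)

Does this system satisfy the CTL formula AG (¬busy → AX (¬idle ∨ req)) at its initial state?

States satisfying ¬busy → AX (¬idle ∨ req): {Req, Deny, Idle}.
States satisfying AG (¬busy → AX (¬idle ∨ req)): ∅.
Grant is reachable from Req and violates ¬busy → AX (¬idle ∨ req), so AG fails at Req.
Req ∉ Sat(AG (¬busy → AX (¬idle ∨ req))).

Violated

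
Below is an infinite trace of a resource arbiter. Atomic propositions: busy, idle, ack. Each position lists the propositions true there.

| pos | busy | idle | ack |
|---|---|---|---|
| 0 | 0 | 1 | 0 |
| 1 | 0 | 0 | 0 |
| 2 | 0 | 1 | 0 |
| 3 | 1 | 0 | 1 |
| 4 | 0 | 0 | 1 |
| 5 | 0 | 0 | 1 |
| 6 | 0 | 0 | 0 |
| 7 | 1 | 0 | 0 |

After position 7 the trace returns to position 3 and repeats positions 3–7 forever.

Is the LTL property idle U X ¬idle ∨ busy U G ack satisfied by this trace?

Walking from position 0: X ¬idle first holds at position 0, and idle holds at every earlier position along the way, so idle U X ¬idle holds.
Walking from position 0: at position 0, G ack has not yet held and busy fails, so busy U G ack is false.
At position 0: idle U X ¬idle is true; busy U G ack is false; so idle U X ¬idle ∨ busy U G ack is true.

Yes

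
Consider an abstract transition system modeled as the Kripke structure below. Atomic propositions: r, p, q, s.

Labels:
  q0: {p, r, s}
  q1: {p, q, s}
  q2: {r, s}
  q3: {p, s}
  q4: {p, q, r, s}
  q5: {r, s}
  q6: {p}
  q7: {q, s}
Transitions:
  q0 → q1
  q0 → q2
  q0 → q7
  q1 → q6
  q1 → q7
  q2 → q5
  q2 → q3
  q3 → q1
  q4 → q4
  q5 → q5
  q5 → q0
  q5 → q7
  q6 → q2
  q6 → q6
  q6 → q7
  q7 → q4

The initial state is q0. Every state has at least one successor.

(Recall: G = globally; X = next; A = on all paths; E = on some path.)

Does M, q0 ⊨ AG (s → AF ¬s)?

Does not hold

States satisfying s → AF ¬s: {q6}.
States satisfying AG (s → AF ¬s): ∅.
q0 is reachable from q0 and violates s → AF ¬s, so AG fails at q0.
q0 ∉ Sat(AG (s → AF ¬s)).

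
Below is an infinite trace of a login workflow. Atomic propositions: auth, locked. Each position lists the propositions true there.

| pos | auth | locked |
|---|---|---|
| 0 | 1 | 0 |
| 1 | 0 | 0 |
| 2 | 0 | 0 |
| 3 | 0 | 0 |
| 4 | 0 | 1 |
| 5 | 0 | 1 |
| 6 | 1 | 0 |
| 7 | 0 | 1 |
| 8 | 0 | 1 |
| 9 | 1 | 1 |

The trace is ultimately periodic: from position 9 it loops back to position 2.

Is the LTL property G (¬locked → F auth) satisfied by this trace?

¬locked → F auth holds at every position 0..9, and those are all positions ever visited, so G (¬locked → F auth) holds.
Positions where ¬locked holds: 0, 1, 2, 3, 6.
Check F auth at each: 0→ok, 1→ok, 2→ok, 3→ok, 6→ok.

Satisfied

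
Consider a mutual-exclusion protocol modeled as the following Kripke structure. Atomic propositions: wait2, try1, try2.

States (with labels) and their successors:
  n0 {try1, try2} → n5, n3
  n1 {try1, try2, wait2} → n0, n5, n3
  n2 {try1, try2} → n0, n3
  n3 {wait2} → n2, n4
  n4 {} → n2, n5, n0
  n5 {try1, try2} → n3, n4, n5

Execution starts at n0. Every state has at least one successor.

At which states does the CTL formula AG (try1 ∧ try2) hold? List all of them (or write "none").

none

States satisfying try1 ∧ try2: {n0, n1, n2, n5}.
States satisfying AG (try1 ∧ try2): ∅.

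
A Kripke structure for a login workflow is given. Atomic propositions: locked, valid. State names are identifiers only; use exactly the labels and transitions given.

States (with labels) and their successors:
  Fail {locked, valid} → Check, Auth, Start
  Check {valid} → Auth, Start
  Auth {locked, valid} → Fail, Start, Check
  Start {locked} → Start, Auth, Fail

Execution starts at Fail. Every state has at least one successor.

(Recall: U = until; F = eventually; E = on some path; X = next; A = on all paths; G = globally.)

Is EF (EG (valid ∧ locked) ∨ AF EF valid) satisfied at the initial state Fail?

Yes

States satisfying EG (valid ∧ locked) ∨ AF EF valid: {Fail, Check, Auth, Start}.
States satisfying EF (EG (valid ∧ locked) ∨ AF EF valid): {Fail, Check, Auth, Start}.
Some path from Fail reaches a state where EG (valid ∧ locked) ∨ AF EF valid holds.
Fail ∈ Sat(EF (EG (valid ∧ locked) ∨ AF EF valid)).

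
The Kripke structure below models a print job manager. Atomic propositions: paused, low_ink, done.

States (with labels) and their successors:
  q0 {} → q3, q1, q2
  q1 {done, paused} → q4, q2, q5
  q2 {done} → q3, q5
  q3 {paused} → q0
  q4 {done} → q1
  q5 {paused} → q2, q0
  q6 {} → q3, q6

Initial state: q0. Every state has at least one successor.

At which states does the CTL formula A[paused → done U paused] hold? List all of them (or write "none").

States satisfying paused → done: {q0, q1, q2, q4, q6}.
States satisfying paused: {q1, q3, q5}.
States satisfying A[paused → done U paused]: {q0, q1, q2, q3, q4, q5}.

{q0, q1, q2, q3, q4, q5}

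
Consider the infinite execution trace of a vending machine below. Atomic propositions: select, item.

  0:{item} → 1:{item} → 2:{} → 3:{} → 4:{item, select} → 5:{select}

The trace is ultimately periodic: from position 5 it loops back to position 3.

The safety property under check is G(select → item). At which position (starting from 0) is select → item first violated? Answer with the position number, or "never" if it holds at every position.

5

Check select → item at each position in order: 0 ✓, 1 ✓, 2 ✓, 3 ✓, 4 ✓.
At position 5 the labels are {select}, so select → item is false there. This is the first violation.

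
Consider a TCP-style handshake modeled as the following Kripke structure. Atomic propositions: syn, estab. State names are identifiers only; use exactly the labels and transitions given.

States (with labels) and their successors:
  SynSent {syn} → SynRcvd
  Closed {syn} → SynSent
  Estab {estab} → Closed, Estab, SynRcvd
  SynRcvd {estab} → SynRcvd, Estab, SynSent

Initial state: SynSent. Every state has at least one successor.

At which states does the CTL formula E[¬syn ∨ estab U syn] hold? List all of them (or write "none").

States satisfying ¬syn ∨ estab: {Estab, SynRcvd}.
States satisfying syn: {SynSent, Closed}.
States satisfying E[¬syn ∨ estab U syn]: {SynSent, Closed, Estab, SynRcvd}.

{SynSent, Closed, Estab, SynRcvd}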